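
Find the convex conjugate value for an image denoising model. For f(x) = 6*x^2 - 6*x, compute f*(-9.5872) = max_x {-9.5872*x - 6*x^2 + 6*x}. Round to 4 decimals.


f*(y) = sup_x {y*x - a*x^2 - b*x} = sup_x {(y-b)*x - a*x^2}
FOC: (y - b) - 2a*x = 0 => x* = (y - b)/(2a)
x* = (-9.5872 + 6)/(2*6) = -0.2989
f*(-9.5872) = (y-b)^2/(4a) = (-9.5872 + 6)^2/(4*6)
= 12.868/24 = 0.5362


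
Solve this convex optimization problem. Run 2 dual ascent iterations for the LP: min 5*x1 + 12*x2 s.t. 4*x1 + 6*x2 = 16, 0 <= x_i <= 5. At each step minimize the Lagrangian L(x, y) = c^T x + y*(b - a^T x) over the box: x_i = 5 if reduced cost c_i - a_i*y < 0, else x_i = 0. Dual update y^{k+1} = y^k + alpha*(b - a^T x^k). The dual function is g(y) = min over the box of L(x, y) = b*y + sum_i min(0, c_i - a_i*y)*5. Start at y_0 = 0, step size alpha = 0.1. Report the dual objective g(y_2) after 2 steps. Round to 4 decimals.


Dual ascent for LP: min 5*x1 + 12*x2, 4*x1 + 6*x2 = 16, 0 <= x_i <= 5
Step 1: y^k = 0.0, reduced costs: (5.0, 12.0)
  x^k = (0.0, 0.0), subgradient = b - a^T x = 16.0
  y^{k+1} = 0.0 + 0.1*16.0 = 1.6
Step 2: y^k = 1.6, reduced costs: (-1.4, 2.4)
  x^k = (5.0, 0.0), subgradient = b - a^T x = -4.0
  y^{k+1} = 1.6 + 0.1*-4.0 = 1.2
Dual objective at y_2 = 1.2: reduced costs (0.2, 4.8), box minimizer x = (0.0, 0.0)
g(y_2) = b*y + (c1 - a1*y)*x1 + (c2 - a2*y)*x2 = 16*1.2 + 0.2*0.0 + 4.8*0.0 = 19.2 + 0.0 + 0.0 = 19.2


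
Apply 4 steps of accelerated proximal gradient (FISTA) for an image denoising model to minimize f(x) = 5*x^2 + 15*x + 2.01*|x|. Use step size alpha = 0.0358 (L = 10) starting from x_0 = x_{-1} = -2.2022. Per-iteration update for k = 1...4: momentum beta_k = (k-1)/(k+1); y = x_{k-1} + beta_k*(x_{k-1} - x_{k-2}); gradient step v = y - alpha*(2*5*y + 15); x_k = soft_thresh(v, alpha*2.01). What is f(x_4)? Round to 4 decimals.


FISTA on f(x) = 5*x^2 + 15*x + 2.01*|x|
L = 10, alpha = 0.0358
Iteration 1: beta = 0.0, y = -2.2022 + 0.0*(-2.2022 + 2.2022) = -2.2022
  grad(y) = -7.022, v = y - alpha*grad = -1.9508
  prox(v) = soft_thresh(-1.9508, 0.072) = -1.8789
Iteration 2: beta = 0.3333, y = -1.8789 + 0.3333*(-1.8789 + 2.2022) = -1.7711
  grad(y) = -2.7107, v = y - alpha*grad = -1.674
  prox(v) = soft_thresh(-1.674, 0.072) = -1.6021
Iteration 3: beta = 0.5, y = -1.6021 + 0.5*(-1.6021 + 1.8789) = -1.4637
  grad(y) = 0.3632, v = y - alpha*grad = -1.4767
  prox(v) = soft_thresh(-1.4767, 0.072) = -1.4047
Iteration 4: beta = 0.6, y = -1.4047 + 0.6*(-1.4047 + 1.6021) = -1.2863
  grad(y) = 2.1368, v = y - alpha*grad = -1.3628
  prox(v) = soft_thresh(-1.3628, 0.072) = -1.2909
f(x_4) = 5*(-1.2909)^2 + 15*(-1.2909) + 2.01*|-1.2909| = -8.4367


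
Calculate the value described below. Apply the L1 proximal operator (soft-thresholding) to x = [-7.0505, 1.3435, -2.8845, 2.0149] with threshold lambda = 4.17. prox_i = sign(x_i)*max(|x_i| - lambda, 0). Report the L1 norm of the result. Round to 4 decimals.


Soft-thresholding with lambda = 4.17:
prox(-7.0505) = sign(-7.0505)*max(|-7.0505| - 4.17, 0) = -2.8805
prox(1.3435) = sign(1.3435)*max(|1.3435| - 4.17, 0) = 0.0
prox(-2.8845) = sign(-2.8845)*max(|-2.8845| - 4.17, 0) = 0.0
prox(2.0149) = sign(2.0149)*max(|2.0149| - 4.17, 0) = 0.0
prox(x) = [-2.8805, 0.0, 0.0, 0.0]
||prox(x)||_1 = 2.8805 + 0.0 + 0.0 + 0.0 = 2.8805


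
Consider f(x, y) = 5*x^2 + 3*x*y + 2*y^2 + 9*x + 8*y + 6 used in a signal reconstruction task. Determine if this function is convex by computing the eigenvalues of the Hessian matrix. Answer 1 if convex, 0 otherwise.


The Hessian of f(x,y) = 5*x^2 + 3*x*y + 2*y^2 + 9*x + 8*y + 6 is:
H = [[10, 3], [3, 4]]
Trace = 10 + 4 = 14
Determinant = 10*4 - (3)^2 = 31
Discriminant = (14)^2 - 4*31 = 72.0
Eigenvalues: lambda_1 = 2.7574, lambda_2 = 11.2426
The function is convex.

1


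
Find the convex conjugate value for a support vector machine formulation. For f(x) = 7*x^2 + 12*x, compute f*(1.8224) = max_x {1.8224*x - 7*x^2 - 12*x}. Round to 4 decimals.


f*(y) = sup_x {y*x - a*x^2 - b*x} = sup_x {(y-b)*x - a*x^2}
FOC: (y - b) - 2a*x = 0 => x* = (y - b)/(2a)
x* = (1.8224 - 12)/(2*7) = -0.727
f*(1.8224) = (y-b)^2/(4a) = (1.8224 - 12)^2/(4*7)
= 103.5835/28 = 3.6994


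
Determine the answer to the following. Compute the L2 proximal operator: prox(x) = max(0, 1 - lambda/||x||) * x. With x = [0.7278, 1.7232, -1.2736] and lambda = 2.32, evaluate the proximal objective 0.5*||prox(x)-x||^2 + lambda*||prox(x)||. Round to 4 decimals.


Step 1: Compute ||x||.
||x|| = 2.263
Step 2: Compute scaling factor.
scale = max(0, 1 - 2.32/2.263) = 0.0
Step 3: prox(x) = [0.0, 0.0, -0.0]
||prox(x)|| = 0.0
Step 4: Proximal objective.
0.5*||prox-x||^2 = 2.5606
lambda*||prox|| = 0.0
Total = 2.5606


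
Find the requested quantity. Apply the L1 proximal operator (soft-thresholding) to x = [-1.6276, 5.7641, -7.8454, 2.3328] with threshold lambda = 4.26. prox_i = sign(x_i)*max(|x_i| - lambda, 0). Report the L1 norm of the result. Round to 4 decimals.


Soft-thresholding with lambda = 4.26:
prox(-1.6276) = sign(-1.6276)*max(|-1.6276| - 4.26, 0) = 0.0
prox(5.7641) = sign(5.7641)*max(|5.7641| - 4.26, 0) = 1.5041
prox(-7.8454) = sign(-7.8454)*max(|-7.8454| - 4.26, 0) = -3.5854
prox(2.3328) = sign(2.3328)*max(|2.3328| - 4.26, 0) = 0.0
prox(x) = [0.0, 1.5041, -3.5854, 0.0]
||prox(x)||_1 = 0.0 + 1.5041 + 3.5854 + 0.0 = 5.0895


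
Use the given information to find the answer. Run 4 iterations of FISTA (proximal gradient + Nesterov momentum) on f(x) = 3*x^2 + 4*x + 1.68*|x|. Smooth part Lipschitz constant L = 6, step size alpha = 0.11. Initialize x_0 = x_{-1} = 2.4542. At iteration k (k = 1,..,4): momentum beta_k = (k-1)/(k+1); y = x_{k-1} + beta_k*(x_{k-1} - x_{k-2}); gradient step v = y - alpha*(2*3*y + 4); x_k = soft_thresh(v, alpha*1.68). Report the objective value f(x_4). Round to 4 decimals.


FISTA on f(x) = 3*x^2 + 4*x + 1.68*|x|
L = 6, alpha = 0.11
Iteration 1: beta = 0.0, y = 2.4542 + 0.0*(2.4542 - 2.4542) = 2.4542
  grad(y) = 18.7252, v = y - alpha*grad = 0.3944
  prox(v) = soft_thresh(0.3944, 0.1848) = 0.2096
Iteration 2: beta = 0.3333, y = 0.2096 + 0.3333*(0.2096 - 2.4542) = -0.5386
  grad(y) = 0.7686, v = y - alpha*grad = -0.6231
  prox(v) = soft_thresh(-0.6231, 0.1848) = -0.4383
Iteration 3: beta = 0.5, y = -0.4383 + 0.5*(-0.4383 - 0.2096) = -0.7623
  grad(y) = -0.5737, v = y - alpha*grad = -0.6992
  prox(v) = soft_thresh(-0.6992, 0.1848) = -0.5144
Iteration 4: beta = 0.6, y = -0.5144 + 0.6*(-0.5144 + 0.4383) = -0.56
  grad(y) = 0.6399, v = y - alpha*grad = -0.6304
  prox(v) = soft_thresh(-0.6304, 0.1848) = -0.4456
f(x_4) = 3*(-0.4456)^2 + 4*(-0.4456) + 1.68*|-0.4456| = -0.4381


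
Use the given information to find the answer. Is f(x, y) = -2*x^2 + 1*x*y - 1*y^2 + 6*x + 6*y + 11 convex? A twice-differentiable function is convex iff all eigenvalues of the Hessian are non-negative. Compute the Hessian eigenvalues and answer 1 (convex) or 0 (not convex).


The Hessian of f(x,y) = -2*x^2 + 1*x*y - 1*y^2 + 6*x + 6*y + 11 is:
H = [[-4, 1], [1, -2]]
Trace = -4 - 2 = -6
Determinant = -4*-2 - (1)^2 = 7
Discriminant = (-6)^2 - 4*7 = 8.0
Eigenvalues: lambda_1 = -4.4142, lambda_2 = -1.5858
The function is not convex.

0


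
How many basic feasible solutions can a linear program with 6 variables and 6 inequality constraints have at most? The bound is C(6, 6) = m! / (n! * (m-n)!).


Each vertex corresponds to some choice of n active constraints out of m, so the number of vertices is at most C(m, n) = m! / (n!(m-n)!).
m = 6, n = 6
Numerator: 6 * 5 * 4 * 3 * 2 * 1
Denominator: 6! = 720
C(6, 6) = 1


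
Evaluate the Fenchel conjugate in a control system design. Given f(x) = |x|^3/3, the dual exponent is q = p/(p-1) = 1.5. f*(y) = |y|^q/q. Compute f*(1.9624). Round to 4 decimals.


The conjugate exponent q satisfies 1/p + 1/q = 1.
p = 3, so q = 3/(3 - 1) = 1.5
|y|^q = 1.9624^1.5 = 2.749
f*(1.9624) = 2.749 / 1.5 = 1.8327


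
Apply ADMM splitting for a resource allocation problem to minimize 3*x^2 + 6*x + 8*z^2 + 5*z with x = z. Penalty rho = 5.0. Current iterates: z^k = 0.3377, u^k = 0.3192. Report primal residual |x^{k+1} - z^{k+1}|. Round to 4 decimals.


ADMM iteration with rho = 5.0, z^k = 0.3377, u^k = 0.3192
Step 1: x-update.
Minimize 3*x^2 + 6*x + (5.0/2)*(x - 0.3377 + 0.3192)^2
FOC: (2*3 + 5.0)*x = -6 + 5.0*(0.3377 - 0.3192)
x^{k+1} = -0.537
Step 2: z-update.
Minimize 8*z^2 + 5*z + (5.0/2)*(-0.537 - z + 0.3192)^2
FOC: (2*8 + 5.0)*z = -5 + 5.0*(-0.537 + 0.3192)
z^{k+1} = -0.29
Step 3: u-update.
u^{k+1} = 0.3192 - 0.537 + 0.29 = 0.0721
Step 4: Primal residual = |-0.537 + 0.29| = 0.2471


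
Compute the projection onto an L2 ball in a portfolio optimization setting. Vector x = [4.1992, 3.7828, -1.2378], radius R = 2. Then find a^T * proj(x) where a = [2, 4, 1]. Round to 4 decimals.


Step 1: Compute ||x|| (intermediates to 6 decimals).
||x|| = sqrt(4.1992^2 + 3.7828^2 + (-1.2378)^2) = 5.785759
Step 2: Project.
Since ||x|| > R, scale = R/||x|| = 2/5.785759 = 0.345676, proj(x) = scale * x
proj(x) = [1.451563, 1.307623, -0.427878]
Step 3: Dot product.
a^T * proj(x) = 2*1.451563 + 4*1.307623 + 1*(-0.427878) = 7.7057


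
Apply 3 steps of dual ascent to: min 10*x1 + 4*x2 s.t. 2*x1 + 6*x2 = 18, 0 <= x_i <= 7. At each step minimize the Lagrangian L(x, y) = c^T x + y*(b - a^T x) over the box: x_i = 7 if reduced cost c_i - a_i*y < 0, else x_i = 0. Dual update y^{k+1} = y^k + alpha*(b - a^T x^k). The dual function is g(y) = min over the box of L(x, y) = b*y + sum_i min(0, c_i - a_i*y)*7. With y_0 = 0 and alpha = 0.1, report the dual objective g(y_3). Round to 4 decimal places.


Dual ascent for LP: min 10*x1 + 4*x2, 2*x1 + 6*x2 = 18, 0 <= x_i <= 7
Step 1: y^k = 0.0, reduced costs: (10.0, 4.0)
  x^k = (0.0, 0.0), subgradient = b - a^T x = 18.0
  y^{k+1} = 0.0 + 0.1*18.0 = 1.8
Step 2: y^k = 1.8, reduced costs: (6.4, -6.8)
  x^k = (0.0, 7.0), subgradient = b - a^T x = -24.0
  y^{k+1} = 1.8 + 0.1*-24.0 = -0.6
Step 3: y^k = -0.6, reduced costs: (11.2, 7.6)
  x^k = (0.0, 0.0), subgradient = b - a^T x = 18.0
  y^{k+1} = -0.6 + 0.1*18.0 = 1.2
Dual objective at y_3 = 1.2: reduced costs (7.6, -3.2), box minimizer x = (0.0, 7.0)
g(y_3) = b*y + (c1 - a1*y)*x1 + (c2 - a2*y)*x2 = 18*1.2 + 7.6*0.0 + (-3.2)*7.0 = 21.6 + 0.0 - 22.4 = -0.8


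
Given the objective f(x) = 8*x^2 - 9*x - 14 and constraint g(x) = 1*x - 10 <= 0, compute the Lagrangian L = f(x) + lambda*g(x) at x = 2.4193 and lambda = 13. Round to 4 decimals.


Step 1: Evaluate f(x).
f(2.4193) = 8*2.4193^2 - 9*2.4193 - 14 = 11.0504
Step 2: Evaluate g(x).
g(2.4193) = 1*2.4193 - 10 = -7.5807
Step 3: Compute Lagrangian.
L = 11.0504 + 13*-7.5807 = -87.4987


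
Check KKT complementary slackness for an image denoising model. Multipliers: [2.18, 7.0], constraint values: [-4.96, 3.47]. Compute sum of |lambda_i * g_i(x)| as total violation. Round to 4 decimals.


KKT complementary slackness check:
lambda_1 * g_1 = 2.18 * -4.96 = -10.8128
lambda_2 * g_2 = 7.0 * 3.47 = 24.29
Total violation = 10.8128 + 24.29 = 35.1028


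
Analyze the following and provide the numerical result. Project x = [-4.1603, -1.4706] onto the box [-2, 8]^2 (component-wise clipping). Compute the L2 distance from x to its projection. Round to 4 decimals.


Project each component onto [-2, 8].
clip(-4.1603) = -2.0, clip(-1.4706) = -1.4706
Projection = [-2.0, -1.4706]
Squared diffs: [4.6669, 0.0]
Distance = sqrt(4.6669) = 2.1603


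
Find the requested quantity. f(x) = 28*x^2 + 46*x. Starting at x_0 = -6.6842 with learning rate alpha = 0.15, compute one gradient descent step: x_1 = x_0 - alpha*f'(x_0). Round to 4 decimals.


We compute the gradient at x_0 and apply the update.
f'(x) = 56*x + 46
f'(-6.6842) = 56*-6.6842 + 46 = -328.3152
x_1 = -6.6842 - 0.15*-328.3152 = 42.5631


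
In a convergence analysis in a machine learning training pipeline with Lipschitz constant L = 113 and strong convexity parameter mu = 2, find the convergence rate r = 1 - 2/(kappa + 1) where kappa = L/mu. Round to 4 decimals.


Step 1: Compute the condition number.
kappa = L/mu = 113/2 = 56.5
Step 2: Compute the convergence rate.
r = 1 - 2/(kappa + 1) = 1 - 2*mu/(L + mu) = (L - mu)/(L + mu) = 111/115 = 0.9652


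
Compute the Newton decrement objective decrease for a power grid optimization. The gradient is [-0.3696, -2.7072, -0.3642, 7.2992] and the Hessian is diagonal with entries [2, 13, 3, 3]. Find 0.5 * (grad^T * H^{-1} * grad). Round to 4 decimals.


Step 1: H is diagonal, so H^(-1) * g = [-0.1848, -0.2082, -0.1214, 2.4331].
Step 2: g^T H^(-1) g = sum_i g_i^2 / H_ii
  = (-0.3696)^2/2 + (-2.7072)^2/13 + (-0.3642)^2/3 + (7.2992)^2/3
  = 0.0683 + 0.5638 + 0.0442 + 17.7594 = 18.4357
Step 3: Objective decrease = 0.5 * g^T H^(-1) g = 9.2179


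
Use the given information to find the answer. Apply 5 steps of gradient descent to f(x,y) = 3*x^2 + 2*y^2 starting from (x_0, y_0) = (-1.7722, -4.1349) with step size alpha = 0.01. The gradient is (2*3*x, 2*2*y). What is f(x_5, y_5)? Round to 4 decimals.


Gradient descent on f(x,y) = 3*x^2 + 2*y^2.
Starting point: (-1.7722, -4.1349), alpha = 0.01
Step 1: grad_x = 2*3*-1.7722 = -10.6332, grad_y = 2*2*-4.1349 = -16.5396
  x_1 = -1.7722 - 0.01*-10.6332 = -1.6659
  y_1 = -4.1349 - 0.01*-16.5396 = -3.9695
Step 2: grad_x = 2*3*-1.6659 = -9.9952, grad_y = 2*2*-3.9695 = -15.878
  x_2 = -1.6659 - 0.01*-9.9952 = -1.5659
  y_2 = -3.9695 - 0.01*-15.878 = -3.8107
Step 3: grad_x = 2*3*-1.5659 = -9.3955, grad_y = 2*2*-3.8107 = -15.2429
  x_3 = -1.5659 - 0.01*-9.3955 = -1.472
  y_3 = -3.8107 - 0.01*-15.2429 = -3.6583
Step 4: grad_x = 2*3*-1.472 = -8.8318, grad_y = 2*2*-3.6583 = -14.6332
  x_4 = -1.472 - 0.01*-8.8318 = -1.3836
  y_4 = -3.6583 - 0.01*-14.6332 = -3.512
Step 5: grad_x = 2*3*-1.3836 = -8.3019, grad_y = 2*2*-3.512 = -14.0479
  x_5 = -1.3836 - 0.01*-8.3019 = -1.3006
  y_5 = -3.512 - 0.01*-14.0479 = -3.3715
f(-1.3006, -3.3715) = 3*(-1.3006)^2 + 2*(-3.3715)^2 = 27.8087


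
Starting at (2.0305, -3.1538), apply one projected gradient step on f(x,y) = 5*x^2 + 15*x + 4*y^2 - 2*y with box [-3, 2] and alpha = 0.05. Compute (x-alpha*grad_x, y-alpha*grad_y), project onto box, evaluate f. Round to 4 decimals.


Step 1: Compute gradient at (2.0305, -3.1538).
grad_x = 2*5*2.0305 + 15 = 35.305
grad_y = 2*4*-3.1538 - 2 = -27.2304
Step 2: Gradient step.
x_raw = 2.0305 - 0.05*35.305 = 0.2653
y_raw = -3.1538 - 0.05*-27.2304 = -1.7923
Step 3: Project onto [-3, 2].
x_proj = clip(0.2653) = 0.2653
y_proj = clip(-1.7923) = -1.7923
Step 4: Evaluate f.
f(0.2653, -1.7923) = 20.7642


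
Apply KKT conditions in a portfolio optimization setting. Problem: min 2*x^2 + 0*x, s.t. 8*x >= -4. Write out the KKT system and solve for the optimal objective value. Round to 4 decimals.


Step 1: Try lambda = 0 (constraint inactive).
Stationarity: 2*2*x + 0 = 0
x* = 0/(2*2) = 0.0
Check constraint: 8*0.0 = 0.0 >= -4 -- satisfied.
Step 2: Compute optimal value.
f(x*) = 2*0.0^2 + 0*0.0 = 0.0


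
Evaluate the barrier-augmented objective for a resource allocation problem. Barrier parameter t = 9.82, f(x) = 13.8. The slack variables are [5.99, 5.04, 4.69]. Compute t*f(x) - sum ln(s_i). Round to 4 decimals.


Step 1: Compute log-barrier.
ln values: [1.7901, 1.6174, 1.5454]
phi = -(1.7901 + 1.6174 + 1.5454) = -4.9529
Step 2: Compute augmented objective.
t*f(x) = 9.82*13.8 = 135.516
Total = 135.516 - 4.9529 = 130.5631


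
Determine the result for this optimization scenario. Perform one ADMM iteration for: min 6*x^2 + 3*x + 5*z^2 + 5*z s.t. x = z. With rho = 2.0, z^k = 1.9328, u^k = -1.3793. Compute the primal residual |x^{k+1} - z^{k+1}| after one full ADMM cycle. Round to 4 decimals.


ADMM iteration with rho = 2.0, z^k = 1.9328, u^k = -1.3793
Step 1: x-update.
Minimize 6*x^2 + 3*x + (2.0/2)*(x - 1.9328 - 1.3793)^2
FOC: (2*6 + 2.0)*x = -3 + 2.0*(1.9328 + 1.3793)
x^{k+1} = 0.2589
Step 2: z-update.
Minimize 5*z^2 + 5*z + (2.0/2)*(0.2589 - z - 1.3793)^2
FOC: (2*5 + 2.0)*z = -5 + 2.0*(0.2589 - 1.3793)
z^{k+1} = -0.6034
Step 3: u-update.
u^{k+1} = -1.3793 + 0.2589 + 0.6034 = -0.517
Step 4: Primal residual = |0.2589 + 0.6034| = 0.8623


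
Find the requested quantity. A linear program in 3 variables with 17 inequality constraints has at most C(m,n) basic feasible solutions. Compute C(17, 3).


Each vertex corresponds to some choice of n active constraints out of m, so the number of vertices is at most C(m, n) = m! / (n!(m-n)!).
m = 17, n = 3
Numerator: 17 * 16 * 15
Denominator: 3! = 6
C(17, 3) = 680


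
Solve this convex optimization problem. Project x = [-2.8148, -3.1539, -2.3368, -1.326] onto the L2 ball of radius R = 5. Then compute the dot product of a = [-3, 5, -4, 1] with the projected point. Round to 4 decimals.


Step 1: Compute ||x|| (intermediates to 6 decimals).
||x|| = sqrt((-2.8148)^2 + (-3.1539)^2 + (-2.3368)^2 + (-1.326)^2) = 5.008902
Step 2: Project.
Since ||x|| > R, scale = R/||x|| = 5/5.008902 = 0.998223, proj(x) = scale * x
proj(x) = [-2.809798, -3.148296, -2.332648, -1.323644]
Step 3: Dot product.
a^T * proj(x) = -3*(-2.809798) + 5*(-3.148296) - 4*(-2.332648) + 1*(-1.323644) = 0.6949


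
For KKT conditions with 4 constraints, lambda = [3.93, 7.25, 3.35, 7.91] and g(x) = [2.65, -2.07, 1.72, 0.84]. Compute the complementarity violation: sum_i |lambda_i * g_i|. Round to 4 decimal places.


KKT complementary slackness check:
lambda_1 * g_1 = 3.93 * 2.65 = 10.4145
lambda_2 * g_2 = 7.25 * -2.07 = -15.0075
lambda_3 * g_3 = 3.35 * 1.72 = 5.762
lambda_4 * g_4 = 7.91 * 0.84 = 6.6444
Total violation = 10.4145 + 15.0075 + 5.762 + 6.6444 = 37.8284


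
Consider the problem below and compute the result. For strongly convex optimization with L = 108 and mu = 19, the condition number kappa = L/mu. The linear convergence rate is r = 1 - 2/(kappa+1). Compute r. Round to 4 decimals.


Step 1: Compute the condition number.
kappa = L/mu = 108/19 = 5.6842
Step 2: Compute the convergence rate.
r = 1 - 2/(kappa + 1) = 1 - 2*mu/(L + mu) = (L - mu)/(L + mu) = 89/127 = 0.7008


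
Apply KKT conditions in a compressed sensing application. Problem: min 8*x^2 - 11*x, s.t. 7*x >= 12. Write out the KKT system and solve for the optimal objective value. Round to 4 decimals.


Step 1: Try lambda = 0 (constraint inactive).
x_unc = 11/(2*8) = 0.6875
Check: 7*0.6875 = 4.8125 < 12 -- violated!
Step 2: Constraint must be active: 7*x = 12
x* = 12/7 = 1.7143 (rounded; the exact value 12/7 is used below)
lambda = (2*8*(12/7) - 11)/7 = 2.3469
Step 3: Compute optimal value.
f(x*) = 8*(12/7)^2 - 11*(12/7) = 4.6531


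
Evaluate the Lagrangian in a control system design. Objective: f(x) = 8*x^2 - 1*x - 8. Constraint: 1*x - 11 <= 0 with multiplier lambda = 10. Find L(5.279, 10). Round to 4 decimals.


Step 1: Evaluate f(x).
f(5.279) = 8*5.279^2 - 1*5.279 - 8 = 209.6637
Step 2: Evaluate g(x).
g(5.279) = 1*5.279 - 11 = -5.721
Step 3: Compute Lagrangian.
L = 209.6637 + 10*-5.721 = 152.4537


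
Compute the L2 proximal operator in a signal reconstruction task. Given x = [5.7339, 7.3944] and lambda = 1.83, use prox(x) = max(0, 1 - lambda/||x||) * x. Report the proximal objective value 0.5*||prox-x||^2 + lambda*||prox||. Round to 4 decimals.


Step 1: Compute ||x||.
||x|| = 9.3571
Step 2: Compute scaling factor.
scale = max(0, 1 - 1.83/9.3571) = 0.8044
Step 3: prox(x) = [4.6125, 5.9482]
||prox(x)|| = 7.5271
Step 4: Proximal objective.
0.5*||prox-x||^2 = 1.6745
lambda*||prox|| = 13.7746
Total = 15.449


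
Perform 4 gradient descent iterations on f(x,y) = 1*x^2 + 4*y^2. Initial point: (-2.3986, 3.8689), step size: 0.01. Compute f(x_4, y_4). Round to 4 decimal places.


Gradient descent on f(x,y) = 1*x^2 + 4*y^2.
Starting point: (-2.3986, 3.8689), alpha = 0.01
Step 1: grad_x = 2*1*-2.3986 = -4.7972, grad_y = 2*4*3.8689 = 30.9512
  x_1 = -2.3986 - 0.01*-4.7972 = -2.3506
  y_1 = 3.8689 - 0.01*30.9512 = 3.5594
Step 2: grad_x = 2*1*-2.3506 = -4.7013, grad_y = 2*4*3.5594 = 28.4751
  x_2 = -2.3506 - 0.01*-4.7013 = -2.3036
  y_2 = 3.5594 - 0.01*28.4751 = 3.2746
Step 3: grad_x = 2*1*-2.3036 = -4.6072, grad_y = 2*4*3.2746 = 26.1971
  x_3 = -2.3036 - 0.01*-4.6072 = -2.2575
  y_3 = 3.2746 - 0.01*26.1971 = 3.0127
Step 4: grad_x = 2*1*-2.2575 = -4.5151, grad_y = 2*4*3.0127 = 24.1013
  x_4 = -2.2575 - 0.01*-4.5151 = -2.2124
  y_4 = 3.0127 - 0.01*24.1013 = 2.7717
f(-2.2124, 2.7717) = 1*(-2.2124)^2 + 4*2.7717^2 = 35.6229


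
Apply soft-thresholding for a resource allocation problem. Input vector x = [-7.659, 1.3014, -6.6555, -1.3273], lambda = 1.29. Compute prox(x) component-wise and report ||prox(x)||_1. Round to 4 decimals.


Soft-thresholding with lambda = 1.29:
prox(-7.659) = sign(-7.659)*max(|-7.659| - 1.29, 0) = -6.369
prox(1.3014) = sign(1.3014)*max(|1.3014| - 1.29, 0) = 0.0114
prox(-6.6555) = sign(-6.6555)*max(|-6.6555| - 1.29, 0) = -5.3655
prox(-1.3273) = sign(-1.3273)*max(|-1.3273| - 1.29, 0) = -0.0373
prox(x) = [-6.369, 0.0114, -5.3655, -0.0373]
||prox(x)||_1 = 6.369 + 0.0114 + 5.3655 + 0.0373 = 11.7832


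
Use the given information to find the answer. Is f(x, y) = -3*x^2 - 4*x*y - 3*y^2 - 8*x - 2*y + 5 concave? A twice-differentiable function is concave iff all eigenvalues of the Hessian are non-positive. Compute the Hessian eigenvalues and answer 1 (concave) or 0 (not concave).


The Hessian of f(x,y) = -3*x^2 - 4*x*y - 3*y^2 - 8*x - 2*y + 5 is:
H = [[-6, -4], [-4, -6]]
Trace = -6 - 6 = -12
Determinant = -6*-6 - (-4)^2 = 20
Discriminant = (-12)^2 - 4*20 = 64.0
Eigenvalues: lambda_1 = -10.0, lambda_2 = -2.0
The function is concave.

1


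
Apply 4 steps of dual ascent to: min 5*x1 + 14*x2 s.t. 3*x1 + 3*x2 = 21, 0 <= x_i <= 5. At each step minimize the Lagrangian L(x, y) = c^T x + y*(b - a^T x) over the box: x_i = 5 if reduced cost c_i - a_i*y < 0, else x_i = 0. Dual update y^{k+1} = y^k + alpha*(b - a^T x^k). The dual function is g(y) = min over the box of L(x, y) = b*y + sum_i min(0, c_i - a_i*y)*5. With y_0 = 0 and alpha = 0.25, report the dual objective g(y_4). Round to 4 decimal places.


Dual ascent for LP: min 5*x1 + 14*x2, 3*x1 + 3*x2 = 21, 0 <= x_i <= 5
Step 1: y^k = 0.0, reduced costs: (5.0, 14.0)
  x^k = (0.0, 0.0), subgradient = b - a^T x = 21.0
  y^{k+1} = 0.0 + 0.25*21.0 = 5.25
Step 2: y^k = 5.25, reduced costs: (-10.75, -1.75)
  x^k = (5.0, 5.0), subgradient = b - a^T x = -9.0
  y^{k+1} = 5.25 + 0.25*-9.0 = 3.0
Step 3: y^k = 3.0, reduced costs: (-4.0, 5.0)
  x^k = (5.0, 0.0), subgradient = b - a^T x = 6.0
  y^{k+1} = 3.0 + 0.25*6.0 = 4.5
Step 4: y^k = 4.5, reduced costs: (-8.5, 0.5)
  x^k = (5.0, 0.0), subgradient = b - a^T x = 6.0
  y^{k+1} = 4.5 + 0.25*6.0 = 6.0
Dual objective at y_4 = 6.0: reduced costs (-13.0, -4.0), box minimizer x = (5.0, 5.0)
g(y_4) = b*y + (c1 - a1*y)*x1 + (c2 - a2*y)*x2 = 21*6.0 + (-13.0)*5.0 + (-4.0)*5.0 = 126.0 - 65.0 - 20.0 = 41.0


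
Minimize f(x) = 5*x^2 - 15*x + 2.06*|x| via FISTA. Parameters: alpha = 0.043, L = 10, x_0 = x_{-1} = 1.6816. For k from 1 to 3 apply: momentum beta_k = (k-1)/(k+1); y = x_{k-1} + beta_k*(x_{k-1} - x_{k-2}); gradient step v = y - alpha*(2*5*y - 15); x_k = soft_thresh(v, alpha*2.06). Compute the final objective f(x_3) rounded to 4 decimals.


FISTA on f(x) = 5*x^2 - 15*x + 2.06*|x|
L = 10, alpha = 0.043
Iteration 1: beta = 0.0, y = 1.6816 + 0.0*(1.6816 - 1.6816) = 1.6816
  grad(y) = 1.816, v = y - alpha*grad = 1.6035
  prox(v) = soft_thresh(1.6035, 0.0886) = 1.5149
Iteration 2: beta = 0.3333, y = 1.5149 + 0.3333*(1.5149 - 1.6816) = 1.4594
  grad(y) = -0.4062, v = y - alpha*grad = 1.4768
  prox(v) = soft_thresh(1.4768, 0.0886) = 1.3883
Iteration 3: beta = 0.5, y = 1.3883 + 0.5*(1.3883 - 1.5149) = 1.3249
  grad(y) = -1.7507, v = y - alpha*grad = 1.4002
  prox(v) = soft_thresh(1.4002, 0.0886) = 1.3116
f(x_3) = 5*1.3116^2 - 15*1.3116 + 2.06*|1.3116| = -8.3706


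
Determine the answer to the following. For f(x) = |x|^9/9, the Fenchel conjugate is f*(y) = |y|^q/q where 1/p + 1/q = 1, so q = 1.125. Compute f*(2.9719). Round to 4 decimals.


The conjugate exponent q satisfies 1/p + 1/q = 1.
p = 9, so q = 9/(9 - 1) = 1.125
|y|^q = 2.9719^1.125 = 3.4054
f*(2.9719) = 3.4054 / 1.125 = 3.027


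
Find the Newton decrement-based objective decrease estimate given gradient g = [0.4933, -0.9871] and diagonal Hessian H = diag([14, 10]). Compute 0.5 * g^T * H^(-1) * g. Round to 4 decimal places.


Step 1: H is diagonal, so H^(-1) * g = [0.0352, -0.0987].
Step 2: g^T H^(-1) g = sum_i g_i^2 / H_ii
  = (0.4933)^2/14 + (-0.9871)^2/10
  = 0.0174 + 0.0974 = 0.1148
Step 3: Objective decrease = 0.5 * g^T H^(-1) g = 0.0574


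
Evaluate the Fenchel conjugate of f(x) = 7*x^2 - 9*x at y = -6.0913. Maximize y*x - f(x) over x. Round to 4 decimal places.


f*(y) = sup_x {y*x - a*x^2 - b*x} = sup_x {(y-b)*x - a*x^2}
FOC: (y - b) - 2a*x = 0 => x* = (y - b)/(2a)
x* = (-6.0913 + 9)/(2*7) = 0.2078
f*(-6.0913) = (y-b)^2/(4a) = (-6.0913 + 9)^2/(4*7)
= 8.4605/28 = 0.3022


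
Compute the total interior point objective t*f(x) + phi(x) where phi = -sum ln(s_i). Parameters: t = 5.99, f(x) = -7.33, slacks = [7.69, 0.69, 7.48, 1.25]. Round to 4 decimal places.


Step 1: Compute log-barrier.
ln values: [2.0399, -0.3711, 2.0122, 0.2231]
phi = -(2.0399 - 0.3711 + 2.0122 + 0.2231) = -3.9042
Step 2: Compute augmented objective.
t*f(x) = 5.99*-7.33 = -43.9067
Total = -43.9067 - 3.9042 = -47.8109


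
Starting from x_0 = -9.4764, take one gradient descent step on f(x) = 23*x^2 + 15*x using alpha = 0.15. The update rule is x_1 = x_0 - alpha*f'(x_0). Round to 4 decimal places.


We compute the gradient at x_0 and apply the update.
f'(x) = 46*x + 15
f'(-9.4764) = 46*-9.4764 + 15 = -420.9144
x_1 = -9.4764 - 0.15*-420.9144 = 53.6608


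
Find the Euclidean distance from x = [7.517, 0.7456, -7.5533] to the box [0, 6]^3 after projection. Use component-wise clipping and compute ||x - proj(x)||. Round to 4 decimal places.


Project each component onto [0, 6].
clip(7.517) = 6.0, clip(0.7456) = 0.7456, clip(-7.5533) = 0.0
Projection = [6.0, 0.7456, 0.0]
Squared diffs: [2.3013, 0.0, 57.0523]
Distance = sqrt(59.3536) = 7.7041


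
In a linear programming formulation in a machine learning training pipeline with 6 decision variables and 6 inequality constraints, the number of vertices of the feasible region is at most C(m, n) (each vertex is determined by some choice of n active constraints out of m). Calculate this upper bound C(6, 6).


Each vertex corresponds to some choice of n active constraints out of m, so the number of vertices is at most C(m, n) = m! / (n!(m-n)!).
m = 6, n = 6
Numerator: 6 * 5 * 4 * 3 * 2 * 1
Denominator: 6! = 720
C(6, 6) = 1


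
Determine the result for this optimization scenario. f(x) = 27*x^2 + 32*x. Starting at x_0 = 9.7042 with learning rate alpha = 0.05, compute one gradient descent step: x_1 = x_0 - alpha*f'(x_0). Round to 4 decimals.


We compute the gradient at x_0 and apply the update.
f'(x) = 54*x + 32
f'(9.7042) = 54*9.7042 + 32 = 556.0268
x_1 = 9.7042 - 0.05*556.0268 = -18.0971


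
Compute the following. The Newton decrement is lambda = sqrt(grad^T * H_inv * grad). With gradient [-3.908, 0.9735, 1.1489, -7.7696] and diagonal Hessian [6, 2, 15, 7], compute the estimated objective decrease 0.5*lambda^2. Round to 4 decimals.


Step 1: H is diagonal, so H^(-1) * g = [-0.6513, 0.4868, 0.0766, -1.1099].
Step 2: g^T H^(-1) g = sum_i g_i^2 / H_ii
  = (-3.908)^2/6 + (0.9735)^2/2 + (1.1489)^2/15 + (-7.7696)^2/7
  = 2.5454 + 0.4739 + 0.088 + 8.6238 = 11.7311
Step 3: Objective decrease = 0.5 * g^T H^(-1) g = 5.8655


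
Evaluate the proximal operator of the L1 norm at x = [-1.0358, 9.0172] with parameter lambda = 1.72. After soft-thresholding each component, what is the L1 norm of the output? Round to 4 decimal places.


Soft-thresholding with lambda = 1.72:
prox(-1.0358) = sign(-1.0358)*max(|-1.0358| - 1.72, 0) = 0.0
prox(9.0172) = sign(9.0172)*max(|9.0172| - 1.72, 0) = 7.2972
prox(x) = [0.0, 7.2972]
||prox(x)||_1 = 0.0 + 7.2972 = 7.2972


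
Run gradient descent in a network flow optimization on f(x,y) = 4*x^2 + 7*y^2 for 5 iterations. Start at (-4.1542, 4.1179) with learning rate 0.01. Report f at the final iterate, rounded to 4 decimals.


Gradient descent on f(x,y) = 4*x^2 + 7*y^2.
Starting point: (-4.1542, 4.1179), alpha = 0.01
Step 1: grad_x = 2*4*-4.1542 = -33.2336, grad_y = 2*7*4.1179 = 57.6506
  x_1 = -4.1542 - 0.01*-33.2336 = -3.8219
  y_1 = 4.1179 - 0.01*57.6506 = 3.5414
Step 2: grad_x = 2*4*-3.8219 = -30.5749, grad_y = 2*7*3.5414 = 49.5795
  x_2 = -3.8219 - 0.01*-30.5749 = -3.5161
  y_2 = 3.5414 - 0.01*49.5795 = 3.0456
Step 3: grad_x = 2*4*-3.5161 = -28.1289, grad_y = 2*7*3.0456 = 42.6384
  x_3 = -3.5161 - 0.01*-28.1289 = -3.2348
  y_3 = 3.0456 - 0.01*42.6384 = 2.6192
Step 4: grad_x = 2*4*-3.2348 = -25.8786, grad_y = 2*7*2.6192 = 36.669
  x_4 = -3.2348 - 0.01*-25.8786 = -2.976
  y_4 = 2.6192 - 0.01*36.669 = 2.2525
Step 5: grad_x = 2*4*-2.976 = -23.8083, grad_y = 2*7*2.2525 = 31.5353
  x_5 = -2.976 - 0.01*-23.8083 = -2.738
  y_5 = 2.2525 - 0.01*31.5353 = 1.9372
f(-2.738, 1.9372) = 4*(-2.738)^2 + 7*1.9372^2 = 56.2541


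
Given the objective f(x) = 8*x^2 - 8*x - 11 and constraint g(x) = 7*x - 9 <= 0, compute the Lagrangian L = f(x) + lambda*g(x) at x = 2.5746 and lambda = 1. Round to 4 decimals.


Step 1: Evaluate f(x).
f(2.5746) = 8*2.5746^2 - 8*2.5746 - 11 = 21.4317
Step 2: Evaluate g(x).
g(2.5746) = 7*2.5746 - 9 = 9.0222
Step 3: Compute Lagrangian.
L = 21.4317 + 1*9.0222 = 30.4539


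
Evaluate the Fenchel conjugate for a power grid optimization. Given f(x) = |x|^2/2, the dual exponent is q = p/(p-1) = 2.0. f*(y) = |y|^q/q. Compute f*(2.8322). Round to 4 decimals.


The conjugate exponent q satisfies 1/p + 1/q = 1.
p = 2, so q = 2/(2 - 1) = 2.0
|y|^q = 2.8322^2.0 = 8.0214
f*(2.8322) = 8.0214 / 2.0 = 4.0107


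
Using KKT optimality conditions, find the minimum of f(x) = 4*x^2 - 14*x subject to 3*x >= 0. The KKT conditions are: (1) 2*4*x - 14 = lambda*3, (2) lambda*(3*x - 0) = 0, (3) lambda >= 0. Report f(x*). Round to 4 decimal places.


Step 1: Try lambda = 0 (constraint inactive).
Stationarity: 2*4*x - 14 = 0
x* = 14/(2*4) = 1.75
Check constraint: 3*1.75 = 5.25 >= 0 -- satisfied.
Step 2: Compute optimal value.
f(x*) = 4*1.75^2 - 14*1.75 = -12.25


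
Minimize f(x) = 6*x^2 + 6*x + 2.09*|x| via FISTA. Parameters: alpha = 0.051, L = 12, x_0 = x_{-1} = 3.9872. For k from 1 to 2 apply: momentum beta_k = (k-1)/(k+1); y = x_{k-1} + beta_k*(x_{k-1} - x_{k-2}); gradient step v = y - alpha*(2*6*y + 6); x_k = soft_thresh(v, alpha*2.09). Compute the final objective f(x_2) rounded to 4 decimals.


FISTA on f(x) = 6*x^2 + 6*x + 2.09*|x|
L = 12, alpha = 0.051
Iteration 1: beta = 0.0, y = 3.9872 + 0.0*(3.9872 - 3.9872) = 3.9872
  grad(y) = 53.8464, v = y - alpha*grad = 1.241
  prox(v) = soft_thresh(1.241, 0.1066) = 1.1344
Iteration 2: beta = 0.3333, y = 1.1344 + 0.3333*(1.1344 - 3.9872) = 0.1835
  grad(y) = 8.2023, v = y - alpha*grad = -0.2348
  prox(v) = soft_thresh(-0.2348, 0.1066) = -0.1282
f(x_2) = 6*(-0.1282)^2 + 6*(-0.1282) + 2.09*|-0.1282| = -0.4027


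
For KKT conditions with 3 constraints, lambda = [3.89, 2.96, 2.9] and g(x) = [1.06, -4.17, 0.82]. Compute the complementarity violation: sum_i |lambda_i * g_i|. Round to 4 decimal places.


KKT complementary slackness check:
lambda_1 * g_1 = 3.89 * 1.06 = 4.1234
lambda_2 * g_2 = 2.96 * -4.17 = -12.3432
lambda_3 * g_3 = 2.9 * 0.82 = 2.378
Total violation = 4.1234 + 12.3432 + 2.378 = 18.8446


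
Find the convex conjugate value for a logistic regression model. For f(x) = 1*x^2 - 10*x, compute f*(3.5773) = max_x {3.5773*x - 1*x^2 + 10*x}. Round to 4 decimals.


f*(y) = sup_x {y*x - a*x^2 - b*x} = sup_x {(y-b)*x - a*x^2}
FOC: (y - b) - 2a*x = 0 => x* = (y - b)/(2a)
x* = (3.5773 + 10)/(2*1) = 6.7887
f*(3.5773) = (y-b)^2/(4a) = (3.5773 + 10)^2/(4*1)
= 184.3431/4 = 46.0858


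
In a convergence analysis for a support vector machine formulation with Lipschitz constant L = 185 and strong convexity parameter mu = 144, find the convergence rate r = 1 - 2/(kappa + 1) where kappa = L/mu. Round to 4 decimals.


Step 1: Compute the condition number.
kappa = L/mu = 185/144 = 1.2847
Step 2: Compute the convergence rate.
r = 1 - 2/(kappa + 1) = 1 - 2*mu/(L + mu) = (L - mu)/(L + mu) = 41/329 = 0.1246


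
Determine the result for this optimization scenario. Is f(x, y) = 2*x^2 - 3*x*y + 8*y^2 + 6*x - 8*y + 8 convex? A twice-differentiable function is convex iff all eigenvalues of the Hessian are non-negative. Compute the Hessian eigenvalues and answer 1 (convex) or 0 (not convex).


The Hessian of f(x,y) = 2*x^2 - 3*x*y + 8*y^2 + 6*x - 8*y + 8 is:
H = [[4, -3], [-3, 16]]
Trace = 4 + 16 = 20
Determinant = 4*16 - (-3)^2 = 55
Discriminant = (20)^2 - 4*55 = 180.0
Eigenvalues: lambda_1 = 3.2918, lambda_2 = 16.7082
The function is convex.

1


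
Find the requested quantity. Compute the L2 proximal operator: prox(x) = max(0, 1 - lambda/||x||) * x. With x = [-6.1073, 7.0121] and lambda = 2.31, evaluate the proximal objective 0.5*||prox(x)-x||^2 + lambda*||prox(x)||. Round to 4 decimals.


Step 1: Compute ||x||.
||x|| = 9.2989
Step 2: Compute scaling factor.
scale = max(0, 1 - 2.31/9.2989) = 0.7516
Step 3: prox(x) = [-4.5901, 5.2702]
||prox(x)|| = 6.9889
Step 4: Proximal objective.
0.5*||prox-x||^2 = 2.6681
lambda*||prox|| = 16.1444
Total = 18.8123


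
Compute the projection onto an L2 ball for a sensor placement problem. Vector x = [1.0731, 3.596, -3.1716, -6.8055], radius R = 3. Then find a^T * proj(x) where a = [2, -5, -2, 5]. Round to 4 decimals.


Step 1: Compute ||x|| (intermediates to 6 decimals).
||x|| = sqrt(1.0731^2 + 3.596^2 + (-3.1716)^2 + (-6.8055)^2) = 8.393845
Step 2: Project.
Since ||x|| > R, scale = R/||x|| = 3/8.393845 = 0.357405, proj(x) = scale * x
proj(x) = [0.383531, 1.285228, -1.133546, -2.43232]
Step 3: Dot product.
a^T * proj(x) = 2*0.383531 - 5*1.285228 - 2*(-1.133546) + 5*(-2.43232) = -15.5536


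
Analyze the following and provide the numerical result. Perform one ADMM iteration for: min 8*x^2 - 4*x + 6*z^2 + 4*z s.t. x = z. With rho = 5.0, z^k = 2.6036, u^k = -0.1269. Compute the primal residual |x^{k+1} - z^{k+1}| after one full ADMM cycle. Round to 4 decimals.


ADMM iteration with rho = 5.0, z^k = 2.6036, u^k = -0.1269
Step 1: x-update.
Minimize 8*x^2 - 4*x + (5.0/2)*(x - 2.6036 - 0.1269)^2
FOC: (2*8 + 5.0)*x = 4 + 5.0*(2.6036 + 0.1269)
x^{k+1} = 0.8406
Step 2: z-update.
Minimize 6*z^2 + 4*z + (5.0/2)*(0.8406 - z - 0.1269)^2
FOC: (2*6 + 5.0)*z = -4 + 5.0*(0.8406 - 0.1269)
z^{k+1} = -0.0254
Step 3: u-update.
u^{k+1} = -0.1269 + 0.8406 + 0.0254 = 0.7391
Step 4: Primal residual = |0.8406 + 0.0254| = 0.866


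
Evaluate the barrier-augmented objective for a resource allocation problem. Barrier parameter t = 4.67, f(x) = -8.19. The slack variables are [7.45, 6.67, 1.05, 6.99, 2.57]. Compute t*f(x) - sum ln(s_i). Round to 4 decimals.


Step 1: Compute log-barrier.
ln values: [2.0082, 1.8976, 0.0488, 1.9445, 0.9439]
phi = -(2.0082 + 1.8976 + 0.0488 + 1.9445 + 0.9439) = -6.843
Step 2: Compute augmented objective.
t*f(x) = 4.67*-8.19 = -38.2473
Total = -38.2473 - 6.843 = -45.0903


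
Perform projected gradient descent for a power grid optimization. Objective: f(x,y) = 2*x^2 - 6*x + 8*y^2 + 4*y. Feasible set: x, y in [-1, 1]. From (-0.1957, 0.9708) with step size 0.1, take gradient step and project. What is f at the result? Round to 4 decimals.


Step 1: Compute gradient at (-0.1957, 0.9708).
grad_x = 2*2*-0.1957 - 6 = -6.7828
grad_y = 2*8*0.9708 + 4 = 19.5328
Step 2: Gradient step.
x_raw = -0.1957 - 0.1*-6.7828 = 0.4826
y_raw = 0.9708 - 0.1*19.5328 = -0.9825
Step 3: Project onto [-1, 1].
x_proj = clip(0.4826) = 0.4826
y_proj = clip(-0.9825) = -0.9825
Step 4: Evaluate f.
f(0.4826, -0.9825) = 1.3625


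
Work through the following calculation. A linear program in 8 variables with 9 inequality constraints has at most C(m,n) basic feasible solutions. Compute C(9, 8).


Each vertex corresponds to some choice of n active constraints out of m, so the number of vertices is at most C(m, n) = m! / (n!(m-n)!).
m = 9, n = 8
Numerator: 9 * 8 * 7 * 6 * 5 * 4 * 3 * 2
Denominator: 8! = 40320
C(9, 8) = 9


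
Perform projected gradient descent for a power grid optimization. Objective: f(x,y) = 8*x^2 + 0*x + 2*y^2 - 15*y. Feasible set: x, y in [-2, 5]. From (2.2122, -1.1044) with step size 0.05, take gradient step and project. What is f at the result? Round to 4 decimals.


Step 1: Compute gradient at (2.2122, -1.1044).
grad_x = 2*8*2.2122 + 0 = 35.3952
grad_y = 2*2*-1.1044 - 15 = -19.4176
Step 2: Gradient step.
x_raw = 2.2122 - 0.05*35.3952 = 0.4424
y_raw = -1.1044 - 0.05*-19.4176 = -0.1335
Step 3: Project onto [-2, 5].
x_proj = clip(0.4424) = 0.4424
y_proj = clip(-0.1335) = -0.1335
Step 4: Evaluate f.
f(0.4424, -0.1335) = 3.6045


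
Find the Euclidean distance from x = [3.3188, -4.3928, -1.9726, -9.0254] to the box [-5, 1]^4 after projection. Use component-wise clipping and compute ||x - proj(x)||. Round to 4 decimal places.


Project each component onto [-5, 1].
clip(3.3188) = 1.0, clip(-4.3928) = -4.3928, clip(-1.9726) = -1.9726, clip(-9.0254) = -5.0
Projection = [1.0, -4.3928, -1.9726, -5.0]
Squared diffs: [5.3768, 0.0, 0.0, 16.2038]
Distance = sqrt(21.5806) = 4.6455


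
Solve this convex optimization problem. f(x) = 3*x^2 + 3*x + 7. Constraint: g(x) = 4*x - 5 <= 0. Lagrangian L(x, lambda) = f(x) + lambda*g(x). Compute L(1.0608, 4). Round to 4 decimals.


Step 1: Evaluate f(x).
f(1.0608) = 3*1.0608^2 + 3*1.0608 + 7 = 13.5583
Step 2: Evaluate g(x).
g(1.0608) = 4*1.0608 - 5 = -0.7568
Step 3: Compute Lagrangian.
L = 13.5583 + 4*-0.7568 = 10.5311


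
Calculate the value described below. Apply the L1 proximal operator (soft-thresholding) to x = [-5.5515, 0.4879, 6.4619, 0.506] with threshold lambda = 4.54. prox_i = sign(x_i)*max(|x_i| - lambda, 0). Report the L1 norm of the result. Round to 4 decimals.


Soft-thresholding with lambda = 4.54:
prox(-5.5515) = sign(-5.5515)*max(|-5.5515| - 4.54, 0) = -1.0115
prox(0.4879) = sign(0.4879)*max(|0.4879| - 4.54, 0) = 0.0
prox(6.4619) = sign(6.4619)*max(|6.4619| - 4.54, 0) = 1.9219
prox(0.506) = sign(0.506)*max(|0.506| - 4.54, 0) = 0.0
prox(x) = [-1.0115, 0.0, 1.9219, 0.0]
||prox(x)||_1 = 1.0115 + 0.0 + 1.9219 + 0.0 = 2.9334


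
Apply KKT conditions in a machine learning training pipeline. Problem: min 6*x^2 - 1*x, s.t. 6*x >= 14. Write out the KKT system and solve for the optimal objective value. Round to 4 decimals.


Step 1: Try lambda = 0 (constraint inactive).
x_unc = 1/(2*6) = 0.0833
Check: 6*0.0833 = 0.4998 < 14 -- violated!
Step 2: Constraint must be active: 6*x = 14
x* = 14/6 = 7/3 = 2.3333 (rounded; the exact value 7/3 is used below)
lambda = (2*6*(7/3) - 1)/6 = 4.5
Step 3: Compute optimal value.
f(x*) = 6*(7/3)^2 - 1*(7/3) = 30.3333


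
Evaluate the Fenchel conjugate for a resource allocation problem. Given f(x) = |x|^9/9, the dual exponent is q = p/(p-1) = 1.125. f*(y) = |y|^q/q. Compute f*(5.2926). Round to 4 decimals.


The conjugate exponent q satisfies 1/p + 1/q = 1.
p = 9, so q = 9/(9 - 1) = 1.125
|y|^q = 5.2926^1.125 = 6.5182
f*(5.2926) = 6.5182 / 1.125 = 5.794


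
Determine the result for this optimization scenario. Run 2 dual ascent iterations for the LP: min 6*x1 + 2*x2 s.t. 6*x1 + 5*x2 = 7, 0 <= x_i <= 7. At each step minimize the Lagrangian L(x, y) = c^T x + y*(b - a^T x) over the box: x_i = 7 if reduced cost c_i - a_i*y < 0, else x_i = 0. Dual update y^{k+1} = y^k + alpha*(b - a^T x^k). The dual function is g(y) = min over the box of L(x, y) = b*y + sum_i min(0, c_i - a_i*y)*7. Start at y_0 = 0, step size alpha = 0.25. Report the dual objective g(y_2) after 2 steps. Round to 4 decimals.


Dual ascent for LP: min 6*x1 + 2*x2, 6*x1 + 5*x2 = 7, 0 <= x_i <= 7
Step 1: y^k = 0.0, reduced costs: (6.0, 2.0)
  x^k = (0.0, 0.0), subgradient = b - a^T x = 7.0
  y^{k+1} = 0.0 + 0.25*7.0 = 1.75
Step 2: y^k = 1.75, reduced costs: (-4.5, -6.75)
  x^k = (7.0, 7.0), subgradient = b - a^T x = -70.0
  y^{k+1} = 1.75 + 0.25*-70.0 = -15.75
Dual objective at y_2 = -15.75: reduced costs (100.5, 80.75), box minimizer x = (0.0, 0.0)
g(y_2) = b*y + (c1 - a1*y)*x1 + (c2 - a2*y)*x2 = 7*(-15.75) + 100.5*0.0 + 80.75*0.0 = -110.25 + 0.0 + 0.0 = -110.25


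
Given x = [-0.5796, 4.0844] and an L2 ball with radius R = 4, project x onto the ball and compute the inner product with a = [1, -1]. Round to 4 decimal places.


Step 1: Compute ||x|| (intermediates to 6 decimals).
||x|| = sqrt((-0.5796)^2 + 4.0844^2) = 4.125319
Step 2: Project.
Since ||x|| > R, scale = R/||x|| = 4/4.125319 = 0.969622, proj(x) = scale * x
proj(x) = [-0.561993, 3.960324]
Step 3: Dot product.
a^T * proj(x) = 1*(-0.561993) - 1*3.960324 = -4.5223
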